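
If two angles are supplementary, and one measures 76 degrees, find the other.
Supplementary angles sum to 180 degrees.
Other angle = 180 - 76
Other angle = 104 degrees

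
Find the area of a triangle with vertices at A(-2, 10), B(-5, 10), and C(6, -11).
Using the coordinate formula: Area = (1/2)|x₁(y₂-y₃) + x₂(y₃-y₁) + x₃(y₁-y₂)|
Area = (1/2)|(-2)(10-(-11)) + (-5)((-11)-10) + 6(10-10)|
Area = (1/2)|(-2)*21 + (-5)*(-21) + 6*0|
Area = (1/2)|(-42) + 105 + 0|
Area = (1/2)*63 = 31.50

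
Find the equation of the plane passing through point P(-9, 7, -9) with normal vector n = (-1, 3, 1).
d = n·P = (-1)(-9) + (3)(7) + (1)(-9) = 21
Plane: -x + 3y + z = 21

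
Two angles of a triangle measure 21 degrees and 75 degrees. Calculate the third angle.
Sum of angles in a triangle = 180 degrees
Third angle = 180 - 21 - 75
Third angle = 84 degrees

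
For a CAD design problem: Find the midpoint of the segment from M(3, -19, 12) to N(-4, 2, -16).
Midpoint = ((3-4)/2, (-19+2)/2, (12-16)/2) = (-0.5, -8.5, -2)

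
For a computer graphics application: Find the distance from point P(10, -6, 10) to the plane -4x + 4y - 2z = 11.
d = |(-4)(10) + 4(-6) + (-2)(10) - (11)| / √((-4)² + 4² + (-2)²) = 95/√36 = 15.83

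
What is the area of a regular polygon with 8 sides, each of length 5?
For a regular 8-gon with side length s = 5:
Apothem a = s / (2*tan(pi/8)) = 5 / (2*tan(pi/8)) ≈ 6.0355
Perimeter P = 8 * 5 = 40
Area = (1/2) * P * a = (1/2) * 40 * 6.0355 = 120.71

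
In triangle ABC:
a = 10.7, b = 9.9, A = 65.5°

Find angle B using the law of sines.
sin(B)/b = sin(A)/a
sin(B) = b·sin(A)/a = 9.9·sin(65.5°)/10.7 = 0.841927
B = arcsin(0.841927) = 57.34°  (b ≤ a, so B ≤ A and the acute solution is unique)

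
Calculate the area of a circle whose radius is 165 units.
Area = pi * r²
Area = pi * 165²
Area = pi * 27225
Area = 85529.86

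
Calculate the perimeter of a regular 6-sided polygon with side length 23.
Perimeter = number of sides * side length
Perimeter = 6 * 23
Perimeter = 138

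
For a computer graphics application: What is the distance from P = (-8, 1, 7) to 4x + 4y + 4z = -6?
d = |4(-8) + 4(1) + 4(7) - (-6)| / √(4² + 4² + 4²) = 6/√48 = 0.866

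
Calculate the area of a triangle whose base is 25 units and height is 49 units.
Area = (1/2) * base * height
Area = (1/2) * 25 * 49
Area = 612.50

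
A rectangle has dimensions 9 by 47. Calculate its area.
Area = length * width
Area = 9 * 47
Area = 423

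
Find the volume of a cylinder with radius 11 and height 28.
Volume = pi * r² * h
Volume = pi * 11² * 28
Volume = pi * 121 * 28
Volume = pi * 3388
Volume = 10643.72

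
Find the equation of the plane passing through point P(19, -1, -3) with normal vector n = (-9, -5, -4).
d = n·P = (-9)(19) + (-5)(-1) + (-4)(-3) = -154
Plane: -9x - 5y - 4z = -154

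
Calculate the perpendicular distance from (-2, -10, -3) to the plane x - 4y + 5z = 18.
d = |1(-2) + (-4)(-10) + 5(-3) - (18)| / √(1² + (-4)² + 5²) = 5/√42 = 0.7715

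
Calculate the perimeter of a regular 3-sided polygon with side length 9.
Perimeter = number of sides * side length
Perimeter = 3 * 9
Perimeter = 27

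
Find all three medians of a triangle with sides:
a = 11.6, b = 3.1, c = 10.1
Using m_x = ½√(2y² + 2z² - x²):
m_a = ½√(2·3.1² + 2·10.1² - 11.6²) = ½√88.68 = 4.709
m_b = ½√(2·11.6² + 2·10.1² - 3.1²) = ½√463.53 = 10.76
m_c = ½√(2·11.6² + 2·3.1² - 10.1²) = ½√186.33 = 6.825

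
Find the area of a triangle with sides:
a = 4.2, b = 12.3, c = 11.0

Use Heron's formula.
s = (a+b+c)/2 = (4.2+12.3+11.0)/2 = 13.75
A = √(s(s-a)(s-b)(s-c)) = √(13.75·9.55·1.45·2.75)
A = √523.609 = 22.88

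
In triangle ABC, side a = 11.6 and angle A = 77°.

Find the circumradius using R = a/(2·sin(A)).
R = a/(2·sin(A)) = 11.6/(2·sin(77°))
R = 11.6/(2·0.974370) = 11.6/1.948740 = 5.953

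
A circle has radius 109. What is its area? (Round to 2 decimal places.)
Area = pi * r²
Area = pi * 109²
Area = pi * 11881
Area = 37325.26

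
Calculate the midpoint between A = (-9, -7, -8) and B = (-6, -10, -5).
Midpoint = ((-9-6)/2, (-7-10)/2, (-8-5)/2) = (-7.5, -8.5, -6.5)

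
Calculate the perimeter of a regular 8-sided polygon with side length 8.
Perimeter = number of sides * side length
Perimeter = 8 * 8
Perimeter = 64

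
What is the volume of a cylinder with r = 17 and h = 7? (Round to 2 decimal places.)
Volume = pi * r² * h
Volume = pi * 17² * 7
Volume = pi * 289 * 7
Volume = pi * 2023
Volume = 6355.44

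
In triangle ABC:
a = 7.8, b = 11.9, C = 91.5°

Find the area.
Using A = ½ab·sin(C):
A = ½·7.8·11.9·sin(91.5°) = ½·92.82·0.999657 = 46.39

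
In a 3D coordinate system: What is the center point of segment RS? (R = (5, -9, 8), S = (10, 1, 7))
Midpoint = ((5+10)/2, (-9+1)/2, (8+7)/2) = (7.5, -4, 7.5)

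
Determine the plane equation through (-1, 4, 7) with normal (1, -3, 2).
d = n·P = (1)(-1) + (-3)(4) + (2)(7) = 1
Plane: x - 3y + 2z = 1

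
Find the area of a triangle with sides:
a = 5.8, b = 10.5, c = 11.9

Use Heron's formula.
s = (a+b+c)/2 = (5.8+10.5+11.9)/2 = 14.1
A = √(s(s-a)(s-b)(s-c)) = √(14.1·8.3·3.6·2.2)
A = √926.878 = 30.44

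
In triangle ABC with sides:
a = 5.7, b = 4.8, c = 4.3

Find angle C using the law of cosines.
cos(C) = (a² + b² - c²)/(2ab)
cos(C) = (5.7² + 4.8² - 4.3²)/(2·5.7·4.8) = 37.04/54.72 = 0.676901
C = arccos(0.676901) = 47.4°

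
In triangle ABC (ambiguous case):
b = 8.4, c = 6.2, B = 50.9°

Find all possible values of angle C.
sin(C)/c = sin(B)/b  →  sin(C) = c·sin(B)/b = 6.2·sin(50.9°)/8.4 = 0.572796
C₁ = arcsin(0.572796) = 34.95°,  C₂ = 180° - C₁ = 145.05°
Check C₂: A = 180° - 50.9° - 145.05° = -15.95° ≤ 0, rejected
C = 34.95° (one solution)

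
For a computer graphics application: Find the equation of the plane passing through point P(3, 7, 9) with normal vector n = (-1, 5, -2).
d = n·P = (-1)(3) + (5)(7) + (-2)(9) = 14
Plane: -x + 5y - 2z = 14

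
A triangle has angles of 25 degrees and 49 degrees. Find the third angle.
Sum of angles in a triangle = 180 degrees
Third angle = 180 - 25 - 49
Third angle = 106 degrees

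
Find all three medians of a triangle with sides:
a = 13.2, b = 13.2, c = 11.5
Using m_x = ½√(2y² + 2z² - x²):
m_a = ½√(2·13.2² + 2·11.5² - 13.2²) = ½√438.74 = 10.47
m_b = ½√(2·13.2² + 2·11.5² - 13.2²) = ½√438.74 = 10.47
m_c = ½√(2·13.2² + 2·13.2² - 11.5²) = ½√564.71 = 11.88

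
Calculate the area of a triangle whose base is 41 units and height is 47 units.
Area = (1/2) * base * height
Area = (1/2) * 41 * 47
Area = 963.50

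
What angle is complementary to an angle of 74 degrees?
Complementary angles sum to 90 degrees.
Other angle = 90 - 74
Other angle = 16 degrees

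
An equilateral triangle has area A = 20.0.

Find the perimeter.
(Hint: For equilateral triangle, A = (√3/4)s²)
A = (√3/4)s²  →  s² = 4A/√3 = 4·20.0/√3 = 46.188
s = 6.79618
Perimeter = 3s = 20.39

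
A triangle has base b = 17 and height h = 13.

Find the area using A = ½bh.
A = ½·17·13 = 110.5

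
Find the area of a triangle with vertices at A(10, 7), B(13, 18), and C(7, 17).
Using the coordinate formula: Area = (1/2)|x₁(y₂-y₃) + x₂(y₃-y₁) + x₃(y₁-y₂)|
Area = (1/2)|10(18-17) + 13(17-7) + 7(7-18)|
Area = (1/2)|10*1 + 13*10 + 7*(-11)|
Area = (1/2)|10 + 130 + (-77)|
Area = (1/2)*63 = 31.50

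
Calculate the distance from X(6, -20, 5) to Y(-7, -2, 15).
d = √[(-13)² + (18)² + (10)²] = √593 = 24.35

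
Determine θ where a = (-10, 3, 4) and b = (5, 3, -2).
a·b = -49, |a|² = 125, |b|² = 38
cos θ = -49/√4750 ≈ -0.711
θ ≈ 135.3°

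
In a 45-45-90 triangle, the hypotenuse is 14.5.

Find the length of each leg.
In a 45-45-90 triangle, hypotenuse = leg·√2  →  leg = hypotenuse/√2
leg = 14.5/√2 = 10.25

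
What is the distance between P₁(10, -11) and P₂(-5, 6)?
Using the distance formula: d = sqrt((x₂-x₁)² + (y₂-y₁)²)
dx = (-5) - 10 = -15
dy = 6 - (-11) = 17
d = sqrt((-15)² + 17²) = sqrt(225 + 289) = sqrt(514) = 22.67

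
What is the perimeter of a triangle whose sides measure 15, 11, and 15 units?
Perimeter = sum of all sides
Perimeter = 15 + 11 + 15
Perimeter = 41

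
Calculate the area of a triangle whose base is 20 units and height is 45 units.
Area = (1/2) * base * height
Area = (1/2) * 20 * 45
Area = 450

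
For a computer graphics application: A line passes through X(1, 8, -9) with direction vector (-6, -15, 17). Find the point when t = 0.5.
P(0.5) = (1 + (-6)(0.5), 8 + (-15)(0.5), -9 + 17(0.5)) = (-2, 0.5, -0.5)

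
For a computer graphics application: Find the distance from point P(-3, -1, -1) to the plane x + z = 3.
d = |1(-3) + 0(-1) + 1(-1) - (3)| / √(1² + 0² + 1²) = 7/√2 = 4.95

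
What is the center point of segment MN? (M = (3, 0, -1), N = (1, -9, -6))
Midpoint = ((3+1)/2, (0-9)/2, (-1-6)/2) = (2, -4.5, -3.5)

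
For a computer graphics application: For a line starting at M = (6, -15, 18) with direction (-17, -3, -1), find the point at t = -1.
P(-1) = (6 + (-17)(-1), -15 + (-3)(-1), 18 + (-1)(-1)) = (23, -12, 19)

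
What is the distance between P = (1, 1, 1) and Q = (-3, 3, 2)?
d = √[(-4)² + (2)² + (1)²] = √21 = 4.583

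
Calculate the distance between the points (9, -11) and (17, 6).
Using the distance formula: d = sqrt((x₂-x₁)² + (y₂-y₁)²)
dx = 17 - 9 = 8
dy = 6 - (-11) = 17
d = sqrt(8² + 17²) = sqrt(64 + 289) = sqrt(353) = 18.79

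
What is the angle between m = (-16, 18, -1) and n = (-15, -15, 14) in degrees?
m·n = -44, |m|² = 581, |n|² = 646
cos θ = -44/√375326 ≈ -0.07182
θ ≈ 94.12°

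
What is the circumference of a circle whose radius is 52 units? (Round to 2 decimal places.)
Circumference = 2 * pi * r
Circumference = 2 * pi * 52
Circumference = 326.73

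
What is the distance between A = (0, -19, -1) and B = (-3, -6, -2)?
d = √[(-3)² + (13)² + (-1)²] = √179 = 13.38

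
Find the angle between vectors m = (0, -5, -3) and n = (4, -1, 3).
m·n = -4, |m|² = 34, |n|² = 26
cos θ = -4/√884 ≈ -0.1345
θ ≈ 97.73°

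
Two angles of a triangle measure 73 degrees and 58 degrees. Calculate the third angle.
Sum of angles in a triangle = 180 degrees
Third angle = 180 - 73 - 58
Third angle = 49 degrees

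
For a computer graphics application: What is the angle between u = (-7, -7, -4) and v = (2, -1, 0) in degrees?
u·v = -7, |u|² = 114, |v|² = 5
cos θ = -7/√570 ≈ -0.2932
θ ≈ 107.0°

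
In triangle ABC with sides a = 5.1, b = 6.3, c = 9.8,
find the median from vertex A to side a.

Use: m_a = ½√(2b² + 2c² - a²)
m_a = ½√(2·6.3² + 2·9.8² - 5.1²)
m_a = ½√(79.38 + 192.08 - 26.01) = ½√245.45 = 7.833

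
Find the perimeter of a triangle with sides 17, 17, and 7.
Perimeter = sum of all sides
Perimeter = 17 + 17 + 7
Perimeter = 41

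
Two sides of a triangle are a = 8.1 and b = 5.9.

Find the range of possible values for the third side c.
By the triangle inequality: |a - b| < c < a + b
|8.1 - 5.9| < c < 8.1 + 5.9
2.2 < c < 14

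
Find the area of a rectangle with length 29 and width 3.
Area = length * width
Area = 29 * 3
Area = 87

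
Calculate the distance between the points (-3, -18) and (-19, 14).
Using the distance formula: d = sqrt((x₂-x₁)² + (y₂-y₁)²)
dx = (-19) - (-3) = -16
dy = 14 - (-18) = 32
d = sqrt((-16)² + 32²) = sqrt(256 + 1024) = sqrt(1280) = 35.78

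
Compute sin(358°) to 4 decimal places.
sin(358 degrees) = -0.0349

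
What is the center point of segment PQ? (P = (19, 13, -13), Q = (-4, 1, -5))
Midpoint = ((19-4)/2, (13+1)/2, (-13-5)/2) = (7.5, 7, -9)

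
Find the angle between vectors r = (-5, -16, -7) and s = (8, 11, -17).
r·s = -97, |r|² = 330, |s|² = 474
cos θ = -97/√156420 ≈ -0.2453
θ ≈ 104.2°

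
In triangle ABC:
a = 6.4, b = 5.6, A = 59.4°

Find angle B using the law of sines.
sin(B)/b = sin(A)/a
sin(B) = b·sin(A)/a = 5.6·sin(59.4°)/6.4 = 0.753149
B = arcsin(0.753149) = 48.86°  (b ≤ a, so B ≤ A and the acute solution is unique)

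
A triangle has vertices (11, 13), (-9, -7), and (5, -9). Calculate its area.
Using the coordinate formula: Area = (1/2)|x₁(y₂-y₃) + x₂(y₃-y₁) + x₃(y₁-y₂)|
Area = (1/2)|11((-7)-(-9)) + (-9)((-9)-13) + 5(13-(-7))|
Area = (1/2)|11*2 + (-9)*(-22) + 5*20|
Area = (1/2)|22 + 198 + 100|
Area = (1/2)*320 = 160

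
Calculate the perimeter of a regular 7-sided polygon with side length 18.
Perimeter = number of sides * side length
Perimeter = 7 * 18
Perimeter = 126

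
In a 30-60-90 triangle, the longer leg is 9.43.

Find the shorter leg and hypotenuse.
In a 30-60-90 triangle, sides are in ratio 1 : √3 : 2.
Long leg = short leg·√3  →  short leg = 9.43/√3 = 5.444
Hypotenuse = 2·(short leg) = 2·9.43/√3 = 10.89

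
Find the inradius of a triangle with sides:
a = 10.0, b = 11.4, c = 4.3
s = (a+b+c)/2 = (10.0+11.4+4.3)/2 = 12.85
Area = √(s(s-a)(s-b)(s-c)) = √(12.85·2.85·1.45·8.55) = 21.3079
r = Area/s = 21.3079/12.85 = 1.658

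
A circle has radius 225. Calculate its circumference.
Circumference = 2 * pi * r
Circumference = 2 * pi * 225
Circumference = 1413.72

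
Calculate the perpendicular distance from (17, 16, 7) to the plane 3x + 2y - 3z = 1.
d = |3(17) + 2(16) + (-3)(7) - (1)| / √(3² + 2² + (-3)²) = 61/√22 = 13.01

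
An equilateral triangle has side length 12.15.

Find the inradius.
For an equilateral triangle, r = s/(2√3) where s is the side.
r = 12.15/(2√3) = 12.15/3.464102 = 3.507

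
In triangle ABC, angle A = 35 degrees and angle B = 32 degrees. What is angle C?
Sum of angles in a triangle = 180 degrees
Third angle = 180 - 35 - 32
Third angle = 113 degrees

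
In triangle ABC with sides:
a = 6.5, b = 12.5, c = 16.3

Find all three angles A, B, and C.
By the law of cosines:
cos(A) = (b² + c² - a²)/(2bc) = 0.931755  →  A = 21.29°
cos(B) = (a² + c² - b²)/(2ac) = 0.715857  →  B = 44.29°
cos(C) = (a² + b² - c²)/(2ab) = -0.413477  →  C = 114.4°
Check: A + B + C = 180.0° ✓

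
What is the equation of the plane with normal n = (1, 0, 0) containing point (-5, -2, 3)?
d = n·P = (1)(-5) + (0)(-2) + (0)(3) = -5
Plane: x = -5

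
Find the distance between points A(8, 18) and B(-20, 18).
Using the distance formula: d = sqrt((x₂-x₁)² + (y₂-y₁)²)
dx = (-20) - 8 = -28
dy = 18 - 18 = 0
d = sqrt((-28)² + 0²) = sqrt(784 + 0) = sqrt(784) = 28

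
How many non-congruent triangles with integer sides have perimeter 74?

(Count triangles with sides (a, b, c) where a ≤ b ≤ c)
With a ≤ b ≤ c and a + b + c = 74, the triangle inequality a + b > c gives c < 74/2, so c ≤ 36.
Iterate a from 1 to ⌊p/3⌋ = 24; for each a, b ranges from a to ⌊(p−a)/2⌋ with c = p − a − b, keeping only c ≥ b.
Triples: (2, 36, 36), (3, 35, 36), (4, 34, 36), …
Count = 114 triangles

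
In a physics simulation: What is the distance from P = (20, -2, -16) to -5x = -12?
d = |(-5)(20) + 0(-2) + 0(-16) - (-12)| / √((-5)² + 0² + 0²) = 88/√25 = 17.6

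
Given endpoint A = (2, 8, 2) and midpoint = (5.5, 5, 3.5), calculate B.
B = (2×5.5 - 2, 2×5 - 8, 2×3.5 - 2) = (9, 2, 5)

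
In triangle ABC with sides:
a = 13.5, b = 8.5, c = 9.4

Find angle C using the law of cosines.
cos(C) = (a² + b² - c²)/(2ab)
cos(C) = (13.5² + 8.5² - 9.4²)/(2·13.5·8.5) = 166.14/229.5 = 0.723922
C = arccos(0.723922) = 43.62°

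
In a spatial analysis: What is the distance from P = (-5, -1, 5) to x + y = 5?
d = |1(-5) + 1(-1) + 0(5) - (5)| / √(1² + 1² + 0²) = 11/√2 = 7.778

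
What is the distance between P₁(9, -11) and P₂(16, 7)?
Using the distance formula: d = sqrt((x₂-x₁)² + (y₂-y₁)²)
dx = 16 - 9 = 7
dy = 7 - (-11) = 18
d = sqrt(7² + 18²) = sqrt(49 + 324) = sqrt(373) = 19.31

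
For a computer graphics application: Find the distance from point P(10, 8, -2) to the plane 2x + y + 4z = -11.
d = |2(10) + 1(8) + 4(-2) - (-11)| / √(2² + 1² + 4²) = 31/√21 = 6.765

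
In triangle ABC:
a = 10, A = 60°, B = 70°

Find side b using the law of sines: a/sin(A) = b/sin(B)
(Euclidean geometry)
b = a·sin(B)/sin(A) = 10·sin(70°)/sin(60°)
b = 10·0.939693/0.866025 = 10.85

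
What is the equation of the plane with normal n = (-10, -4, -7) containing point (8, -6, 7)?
d = n·P = (-10)(8) + (-4)(-6) + (-7)(7) = -105
Plane: -10x - 4y - 7z = -105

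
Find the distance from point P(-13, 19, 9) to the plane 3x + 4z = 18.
d = |3(-13) + 0(19) + 4(9) - (18)| / √(3² + 0² + 4²) = 21/√25 = 4.2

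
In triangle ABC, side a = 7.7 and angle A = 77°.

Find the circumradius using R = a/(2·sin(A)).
R = a/(2·sin(A)) = 7.7/(2·sin(77°))
R = 7.7/(2·0.974370) = 7.7/1.948740 = 3.951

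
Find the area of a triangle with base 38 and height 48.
Area = (1/2) * base * height
Area = (1/2) * 38 * 48
Area = 912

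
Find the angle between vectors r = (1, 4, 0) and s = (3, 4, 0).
r·s = 19, |r|² = 17, |s|² = 25
cos θ = 19/√425 ≈ 0.9216
θ ≈ 22.83°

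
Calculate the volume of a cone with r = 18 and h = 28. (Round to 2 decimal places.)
Volume = (1/3) * pi * r² * h
Volume = (1/3) * pi * 18² * 28
Volume = (1/3) * pi * 324 * 28
Volume = (1/3) * pi * 9072
Volume = 9500.18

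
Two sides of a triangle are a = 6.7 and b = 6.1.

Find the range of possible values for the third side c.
By the triangle inequality: |a - b| < c < a + b
|6.7 - 6.1| < c < 6.7 + 6.1
0.6 < c < 12.8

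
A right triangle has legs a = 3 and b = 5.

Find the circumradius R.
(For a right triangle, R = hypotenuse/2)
Hypotenuse c = √(3² + 5²) = √34 = 5.83095
R = c/2 = 2.915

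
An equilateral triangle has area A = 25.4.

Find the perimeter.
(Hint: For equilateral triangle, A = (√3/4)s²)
A = (√3/4)s²  →  s² = 4A/√3 = 4·25.4/√3 = 58.6588
s = 7.6589
Perimeter = 3s = 22.98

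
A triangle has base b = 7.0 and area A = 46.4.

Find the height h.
A = ½bh  →  h = 2A/b
h = 2·46.4/7.0 = 13.26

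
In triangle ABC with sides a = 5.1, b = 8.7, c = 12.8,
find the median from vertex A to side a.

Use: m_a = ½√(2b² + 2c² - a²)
m_a = ½√(2·8.7² + 2·12.8² - 5.1²)
m_a = ½√(151.38 + 327.68 - 26.01) = ½√453.05 = 10.64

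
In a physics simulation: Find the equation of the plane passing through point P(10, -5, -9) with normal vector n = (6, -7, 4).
d = n·P = (6)(10) + (-7)(-5) + (4)(-9) = 59
Plane: 6x - 7y + 4z = 59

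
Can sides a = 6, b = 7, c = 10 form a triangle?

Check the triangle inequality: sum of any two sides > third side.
Yes, triangle inequality satisfied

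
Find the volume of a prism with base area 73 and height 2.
Volume = base area * height
Volume = 73 * 2
Volume = 146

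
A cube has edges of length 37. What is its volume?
Volume = s³
Volume = 37³
Volume = 50653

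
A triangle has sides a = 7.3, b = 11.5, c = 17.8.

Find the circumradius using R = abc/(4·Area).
s = (a+b+c)/2 = 18.3
Area = √(s(s-a)(s-b)(s-c)) = √(18.3·11·6.8·0.5) = 26.1614
R = abc/(4·Area) = (7.3·11.5·17.8)/(4·26.1614) = 1494.31/104.6456 = 14.28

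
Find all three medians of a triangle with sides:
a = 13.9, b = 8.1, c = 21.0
Using m_x = ½√(2y² + 2z² - x²):
m_a = ½√(2·8.1² + 2·21.0² - 13.9²) = ½√820.01 = 14.32
m_b = ½√(2·13.9² + 2·21.0² - 8.1²) = ½√1202.81 = 17.34
m_c = ½√(2·13.9² + 2·8.1² - 21.0²) = ½√76.64 = 4.377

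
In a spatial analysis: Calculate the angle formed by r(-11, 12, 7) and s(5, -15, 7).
r·s = -186, |r|² = 314, |s|² = 299
cos θ = -186/√93886 ≈ -0.607
θ ≈ 127.4°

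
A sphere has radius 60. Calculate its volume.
Volume = (4/3) * pi * r³
Volume = (4/3) * pi * 60³
Volume = (4/3) * pi * 216000
Volume = 904778.68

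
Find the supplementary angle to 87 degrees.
Supplementary angles sum to 180 degrees.
Other angle = 180 - 87
Other angle = 93 degrees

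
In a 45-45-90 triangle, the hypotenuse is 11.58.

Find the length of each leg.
In a 45-45-90 triangle, hypotenuse = leg·√2  →  leg = hypotenuse/√2
leg = 11.58/√2 = 8.188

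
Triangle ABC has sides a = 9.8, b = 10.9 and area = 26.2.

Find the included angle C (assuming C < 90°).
Area = ½ab·sin(C)  →  sin(C) = 2·Area/(ab)
sin(C) = 2·26.2/(9.8·10.9) = 0.490545
C = arcsin(0.490545) = 29.38°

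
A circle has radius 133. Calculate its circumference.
Circumference = 2 * pi * r
Circumference = 2 * pi * 133
Circumference = 835.66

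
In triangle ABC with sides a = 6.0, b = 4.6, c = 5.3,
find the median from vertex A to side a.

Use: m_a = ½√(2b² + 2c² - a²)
m_a = ½√(2·4.6² + 2·5.3² - 6.0²)
m_a = ½√(42.32 + 56.18 - 36) = ½√62.5 = 3.953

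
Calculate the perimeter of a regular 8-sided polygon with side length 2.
Perimeter = number of sides * side length
Perimeter = 8 * 2
Perimeter = 16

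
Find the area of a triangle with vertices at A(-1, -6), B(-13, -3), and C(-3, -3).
Using the coordinate formula: Area = (1/2)|x₁(y₂-y₃) + x₂(y₃-y₁) + x₃(y₁-y₂)|
Area = (1/2)|(-1)((-3)-(-3)) + (-13)((-3)-(-6)) + (-3)((-6)-(-3))|
Area = (1/2)|(-1)*0 + (-13)*3 + (-3)*(-3)|
Area = (1/2)|0 + (-39) + 9|
Area = (1/2)*30 = 15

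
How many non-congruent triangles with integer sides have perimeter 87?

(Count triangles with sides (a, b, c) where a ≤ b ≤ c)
With a ≤ b ≤ c and a + b + c = 87, the triangle inequality a + b > c gives c < 87/2, so c ≤ 43.
Iterate a from 1 to ⌊p/3⌋ = 29; for each a, b ranges from a to ⌊(p−a)/2⌋ with c = p − a − b, keeping only c ≥ b.
Triples: (1, 43, 43), (2, 42, 43), (3, 41, 43), …
Count = 169 triangles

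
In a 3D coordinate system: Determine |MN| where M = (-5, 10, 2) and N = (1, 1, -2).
d = √[(6)² + (-9)² + (-4)²] = √133 = 11.53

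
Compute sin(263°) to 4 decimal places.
sin(263 degrees) = -0.9925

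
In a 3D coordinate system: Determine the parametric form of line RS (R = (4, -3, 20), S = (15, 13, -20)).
Direction vector d = S - R = (11, 16, -40)
x = 4 + 11t, y = -3 + 16t, z = 20 - 40t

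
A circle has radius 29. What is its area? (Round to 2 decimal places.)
Area = pi * r²
Area = pi * 29²
Area = pi * 841
Area = 2642.08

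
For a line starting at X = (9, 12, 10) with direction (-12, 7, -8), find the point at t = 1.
P(1) = (9 + (-12)(1), 12 + 7(1), 10 + (-8)(1)) = (-3, 19, 2)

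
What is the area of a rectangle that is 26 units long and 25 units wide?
Area = length * width
Area = 26 * 25
Area = 650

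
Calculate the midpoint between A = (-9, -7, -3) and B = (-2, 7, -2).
Midpoint = ((-9-2)/2, (-7+7)/2, (-3-2)/2) = (-5.5, 0, -2.5)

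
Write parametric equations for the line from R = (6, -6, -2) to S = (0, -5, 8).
Direction vector d = S - R = (-6, 1, 10)
x = 6 - 6t, y = -6 + t, z = -2 + 10t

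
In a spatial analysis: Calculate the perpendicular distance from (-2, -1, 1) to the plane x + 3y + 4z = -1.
d = |1(-2) + 3(-1) + 4(1) - (-1)| / √(1² + 3² + 4²) = 0/√26 = 0.0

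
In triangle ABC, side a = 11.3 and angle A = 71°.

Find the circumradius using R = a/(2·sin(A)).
R = a/(2·sin(A)) = 11.3/(2·sin(71°))
R = 11.3/(2·0.945519) = 11.3/1.891037 = 5.976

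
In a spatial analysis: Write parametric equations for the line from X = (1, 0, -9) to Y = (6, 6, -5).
Direction vector d = Y - X = (5, 6, 4)
x = 1 + 5t, y = 0 + 6t, z = -9 + 4t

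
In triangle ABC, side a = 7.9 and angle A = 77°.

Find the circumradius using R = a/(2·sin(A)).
R = a/(2·sin(A)) = 7.9/(2·sin(77°))
R = 7.9/(2·0.974370) = 7.9/1.948740 = 4.054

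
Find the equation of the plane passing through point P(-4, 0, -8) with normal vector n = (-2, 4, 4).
d = n·P = (-2)(-4) + (4)(0) + (4)(-8) = -24
Plane: -2x + 4y + 4z = -24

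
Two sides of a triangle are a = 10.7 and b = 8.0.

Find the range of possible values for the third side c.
By the triangle inequality: |a - b| < c < a + b
|10.7 - 8.0| < c < 10.7 + 8.0
2.7 < c < 18.7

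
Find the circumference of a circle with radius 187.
Circumference = 2 * pi * r
Circumference = 2 * pi * 187
Circumference = 1174.96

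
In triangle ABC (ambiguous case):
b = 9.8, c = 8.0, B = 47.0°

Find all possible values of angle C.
sin(C)/c = sin(B)/b  →  sin(C) = c·sin(B)/b = 8.0·sin(47.0°)/9.8 = 0.597023
C₁ = arcsin(0.597023) = 36.66°,  C₂ = 180° - C₁ = 143.34°
Check C₂: A = 180° - 47.0° - 143.34° = -10.34° ≤ 0, rejected
C = 36.66° (one solution)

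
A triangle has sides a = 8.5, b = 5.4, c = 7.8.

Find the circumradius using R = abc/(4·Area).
s = (a+b+c)/2 = 10.85
Area = √(s(s-a)(s-b)(s-c)) = √(10.85·2.35·5.45·3.05) = 20.5872
R = abc/(4·Area) = (8.5·5.4·7.8)/(4·20.5872) = 358.02/82.3488 = 4.348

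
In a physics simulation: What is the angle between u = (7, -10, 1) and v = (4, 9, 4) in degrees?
u·v = -58, |u|² = 150, |v|² = 113
cos θ = -58/√16950 ≈ -0.4455
θ ≈ 116.5°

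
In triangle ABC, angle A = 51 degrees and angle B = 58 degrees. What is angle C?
Sum of angles in a triangle = 180 degrees
Third angle = 180 - 51 - 58
Third angle = 71 degrees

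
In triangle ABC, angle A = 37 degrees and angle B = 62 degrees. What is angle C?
Sum of angles in a triangle = 180 degrees
Third angle = 180 - 37 - 62
Third angle = 81 degrees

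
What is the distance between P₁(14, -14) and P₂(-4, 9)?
Using the distance formula: d = sqrt((x₂-x₁)² + (y₂-y₁)²)
dx = (-4) - 14 = -18
dy = 9 - (-14) = 23
d = sqrt((-18)² + 23²) = sqrt(324 + 529) = sqrt(853) = 29.21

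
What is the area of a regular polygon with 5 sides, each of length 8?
For a regular 5-gon with side length s = 8:
Apothem a = s / (2*tan(pi/5)) = 8 / (2*tan(pi/5)) ≈ 5.5055
Perimeter P = 5 * 8 = 40
Area = (1/2) * P * a = (1/2) * 40 * 5.5055 = 110.11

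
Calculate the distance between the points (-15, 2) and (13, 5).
Using the distance formula: d = sqrt((x₂-x₁)² + (y₂-y₁)²)
dx = 13 - (-15) = 28
dy = 5 - 2 = 3
d = sqrt(28² + 3²) = sqrt(784 + 9) = sqrt(793) = 28.16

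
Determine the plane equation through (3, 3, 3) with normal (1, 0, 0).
d = n·P = (1)(3) + (0)(3) + (0)(3) = 3
Plane: x = 3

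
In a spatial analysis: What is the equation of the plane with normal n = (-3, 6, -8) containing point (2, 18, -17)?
d = n·P = (-3)(2) + (6)(18) + (-8)(-17) = 238
Plane: -3x + 6y - 8z = 238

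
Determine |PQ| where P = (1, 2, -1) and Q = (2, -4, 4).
d = √[(1)² + (-6)² + (5)²] = √62 = 7.874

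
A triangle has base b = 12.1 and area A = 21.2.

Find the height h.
A = ½bh  →  h = 2A/b
h = 2·21.2/12.1 = 3.504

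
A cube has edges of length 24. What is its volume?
Volume = s³
Volume = 24³
Volume = 13824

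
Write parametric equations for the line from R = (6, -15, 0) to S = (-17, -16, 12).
Direction vector d = S - R = (-23, -1, 12)
x = 6 - 23t, y = -15 - t, z = 0 + 12t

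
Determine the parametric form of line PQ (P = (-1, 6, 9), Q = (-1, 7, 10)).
Direction vector d = Q - P = (0, 1, 1)
x = -1, y = 6 + t, z = 9 + t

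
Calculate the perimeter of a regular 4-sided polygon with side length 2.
Perimeter = number of sides * side length
Perimeter = 4 * 2
Perimeter = 8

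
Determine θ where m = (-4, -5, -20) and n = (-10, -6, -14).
m·n = 350, |m|² = 441, |n|² = 332
cos θ = 350/√146412 ≈ 0.9147
θ ≈ 23.84°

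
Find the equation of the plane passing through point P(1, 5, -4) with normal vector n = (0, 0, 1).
d = n·P = (0)(1) + (0)(5) + (1)(-4) = -4
Plane: z = -4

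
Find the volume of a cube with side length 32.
Volume = s³
Volume = 32³
Volume = 32768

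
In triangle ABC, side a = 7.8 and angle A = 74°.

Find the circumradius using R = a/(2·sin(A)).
R = a/(2·sin(A)) = 7.8/(2·sin(74°))
R = 7.8/(2·0.961262) = 7.8/1.922523 = 4.057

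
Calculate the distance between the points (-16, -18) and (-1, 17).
Using the distance formula: d = sqrt((x₂-x₁)² + (y₂-y₁)²)
dx = (-1) - (-16) = 15
dy = 17 - (-18) = 35
d = sqrt(15² + 35²) = sqrt(225 + 1225) = sqrt(1450) = 38.08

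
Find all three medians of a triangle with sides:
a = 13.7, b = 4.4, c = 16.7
Using m_x = ½√(2y² + 2z² - x²):
m_a = ½√(2·4.4² + 2·16.7² - 13.7²) = ½√408.81 = 10.11
m_b = ½√(2·13.7² + 2·16.7² - 4.4²) = ½√913.8 = 15.11
m_c = ½√(2·13.7² + 2·4.4² - 16.7²) = ½√135.21 = 5.814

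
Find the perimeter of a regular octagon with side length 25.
Perimeter = number of sides * side length
Perimeter = 8 * 25
Perimeter = 200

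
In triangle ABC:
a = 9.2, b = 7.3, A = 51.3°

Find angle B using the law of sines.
sin(B)/b = sin(A)/a
sin(B) = b·sin(A)/a = 7.3·sin(51.3°)/9.2 = 0.619255
B = arcsin(0.619255) = 38.26°  (b ≤ a, so B ≤ A and the acute solution is unique)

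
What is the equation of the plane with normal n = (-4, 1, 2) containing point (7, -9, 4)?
d = n·P = (-4)(7) + (1)(-9) + (2)(4) = -29
Plane: -4x + y + 2z = -29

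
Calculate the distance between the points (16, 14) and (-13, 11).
Using the distance formula: d = sqrt((x₂-x₁)² + (y₂-y₁)²)
dx = (-13) - 16 = -29
dy = 11 - 14 = -3
d = sqrt((-29)² + (-3)²) = sqrt(841 + 9) = sqrt(850) = 29.15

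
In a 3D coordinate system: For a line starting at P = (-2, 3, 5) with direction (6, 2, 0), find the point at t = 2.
P(2) = (-2 + 6(2), 3 + 2(2), 5 + 0(2)) = (10, 7, 5)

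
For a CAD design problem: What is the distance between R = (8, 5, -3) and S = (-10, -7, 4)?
d = √[(-18)² + (-12)² + (7)²] = √517 = 22.74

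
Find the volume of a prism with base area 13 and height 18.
Volume = base area * height
Volume = 13 * 18
Volume = 234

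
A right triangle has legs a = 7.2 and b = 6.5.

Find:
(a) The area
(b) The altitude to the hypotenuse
(a) Area = ½ab = ½·7.2·6.5 = 23.4
(b) Hypotenuse c = √(7.2² + 6.5²) = √94.09 = 9.7
    Area = ½·c·h_c  →  h_c = 2·Area/c = 2·23.4/9.7 = 4.825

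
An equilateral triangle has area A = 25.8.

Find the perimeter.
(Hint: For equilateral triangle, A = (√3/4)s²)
A = (√3/4)s²  →  s² = 4A/√3 = 4·25.8/√3 = 59.5825
s = 7.71897
Perimeter = 3s = 23.16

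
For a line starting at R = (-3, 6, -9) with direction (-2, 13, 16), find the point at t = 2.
P(2) = (-3 + (-2)(2), 6 + 13(2), -9 + 16(2)) = (-7, 32, 23)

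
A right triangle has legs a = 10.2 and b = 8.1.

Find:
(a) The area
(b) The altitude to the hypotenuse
(a) Area = ½ab = ½·10.2·8.1 = 41.31
(b) Hypotenuse c = √(10.2² + 8.1²) = √169.65 = 13.025
    Area = ½·c·h_c  →  h_c = 2·Area/c = 2·41.31/13.025 = 6.343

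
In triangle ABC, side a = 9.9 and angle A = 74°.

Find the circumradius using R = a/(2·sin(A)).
R = a/(2·sin(A)) = 9.9/(2·sin(74°))
R = 9.9/(2·0.961262) = 9.9/1.922523 = 5.149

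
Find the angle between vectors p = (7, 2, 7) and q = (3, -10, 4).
p·q = 29, |p|² = 102, |q|² = 125
cos θ = 29/√12750 ≈ 0.2568
θ ≈ 75.12°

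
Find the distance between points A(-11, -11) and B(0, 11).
Using the distance formula: d = sqrt((x₂-x₁)² + (y₂-y₁)²)
dx = 0 - (-11) = 11
dy = 11 - (-11) = 22
d = sqrt(11² + 22²) = sqrt(121 + 484) = sqrt(605) = 24.60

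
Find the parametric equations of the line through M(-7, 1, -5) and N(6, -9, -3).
Direction vector d = N - M = (13, -10, 2)
x = -7 + 13t, y = 1 - 10t, z = -5 + 2t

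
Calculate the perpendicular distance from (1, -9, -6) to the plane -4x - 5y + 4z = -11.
d = |(-4)(1) + (-5)(-9) + 4(-6) - (-11)| / √((-4)² + (-5)² + 4²) = 28/√57 = 3.709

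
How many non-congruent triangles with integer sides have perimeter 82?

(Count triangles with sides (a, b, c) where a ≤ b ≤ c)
With a ≤ b ≤ c and a + b + c = 82, the triangle inequality a + b > c gives c < 82/2, so c ≤ 40.
Iterate a from 1 to ⌊p/3⌋ = 27; for each a, b ranges from a to ⌊(p−a)/2⌋ with c = p − a − b, keeping only c ≥ b.
Triples: (2, 40, 40), (3, 39, 40), (4, 38, 40), …
Count = 140 triangles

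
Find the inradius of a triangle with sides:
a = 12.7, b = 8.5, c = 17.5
s = (a+b+c)/2 = (12.7+8.5+17.5)/2 = 19.35
Area = √(s(s-a)(s-b)(s-c)) = √(19.35·6.65·10.85·1.85) = 50.822
r = Area/s = 50.822/19.35 = 2.626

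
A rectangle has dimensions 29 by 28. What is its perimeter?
Perimeter = 2 * (length + width)
Perimeter = 2 * (29 + 28)
Perimeter = 2 * 57
Perimeter = 114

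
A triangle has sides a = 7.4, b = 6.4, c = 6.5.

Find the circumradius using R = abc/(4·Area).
s = (a+b+c)/2 = 10.15
Area = √(s(s-a)(s-b)(s-c)) = √(10.15·2.75·3.75·3.65) = 19.5462
R = abc/(4·Area) = (7.4·6.4·6.5)/(4·19.5462) = 307.84/78.1848 = 3.937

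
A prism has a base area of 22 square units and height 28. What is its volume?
Volume = base area * height
Volume = 22 * 28
Volume = 616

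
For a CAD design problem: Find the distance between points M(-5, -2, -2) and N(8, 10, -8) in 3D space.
d = √[(13)² + (12)² + (-6)²] = √349 = 18.68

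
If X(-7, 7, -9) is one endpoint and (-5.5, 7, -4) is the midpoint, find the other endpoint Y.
Y = (2×(-5.5) - (-7), 2×7 - 7, 2×(-4) - (-9)) = (-4, 7, 1)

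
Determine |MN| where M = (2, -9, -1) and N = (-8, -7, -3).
d = √[(-10)² + (2)² + (-2)²] = √108 = 10.39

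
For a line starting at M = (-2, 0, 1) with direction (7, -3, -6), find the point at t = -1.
P(-1) = (-2 + 7(-1), 0 + (-3)(-1), 1 + (-6)(-1)) = (-9, 3, 7)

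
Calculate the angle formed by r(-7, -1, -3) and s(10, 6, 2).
r·s = -82, |r|² = 59, |s|² = 140
cos θ = -82/√8260 ≈ -0.9022
θ ≈ 154.5°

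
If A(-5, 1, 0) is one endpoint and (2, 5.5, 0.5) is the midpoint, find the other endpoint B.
B = (2×2 - (-5), 2×5.5 - 1, 2×0.5 - 0) = (9, 10, 1)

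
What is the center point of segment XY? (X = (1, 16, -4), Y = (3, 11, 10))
Midpoint = ((1+3)/2, (16+11)/2, (-4+10)/2) = (2, 13.5, 3)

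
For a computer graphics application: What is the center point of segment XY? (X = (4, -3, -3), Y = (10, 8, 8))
Midpoint = ((4+10)/2, (-3+8)/2, (-3+8)/2) = (7, 2.5, 2.5)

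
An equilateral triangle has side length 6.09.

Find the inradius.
For an equilateral triangle, r = s/(2√3) where s is the side.
r = 6.09/(2√3) = 6.09/3.464102 = 1.758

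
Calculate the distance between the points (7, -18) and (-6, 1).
Using the distance formula: d = sqrt((x₂-x₁)² + (y₂-y₁)²)
dx = (-6) - 7 = -13
dy = 1 - (-18) = 19
d = sqrt((-13)² + 19²) = sqrt(169 + 361) = sqrt(530) = 23.02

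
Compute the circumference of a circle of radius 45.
Circumference = 2 * pi * r
Circumference = 2 * pi * 45
Circumference = 282.74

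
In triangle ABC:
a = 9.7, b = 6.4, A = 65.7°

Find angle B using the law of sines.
sin(B)/b = sin(A)/a
sin(B) = b·sin(A)/a = 6.4·sin(65.7°)/9.7 = 0.601338
B = arcsin(0.601338) = 36.97°  (b ≤ a, so B ≤ A and the acute solution is unique)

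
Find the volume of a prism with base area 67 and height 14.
Volume = base area * height
Volume = 67 * 14
Volume = 938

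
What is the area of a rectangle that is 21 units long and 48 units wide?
Area = length * width
Area = 21 * 48
Area = 1008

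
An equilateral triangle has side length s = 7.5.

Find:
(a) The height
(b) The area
(a) Height h = s·√3/2 = 7.5·√3/2 = 6.495
(b) Area = (√3/4)·s² = (√3/4)·7.5² = (√3/4)·56.25 = 24.36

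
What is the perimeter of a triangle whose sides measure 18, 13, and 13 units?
Perimeter = sum of all sides
Perimeter = 18 + 13 + 13
Perimeter = 44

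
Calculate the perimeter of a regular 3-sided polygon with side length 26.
Perimeter = number of sides * side length
Perimeter = 3 * 26
Perimeter = 78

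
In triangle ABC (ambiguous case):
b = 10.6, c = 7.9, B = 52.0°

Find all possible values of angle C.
sin(C)/c = sin(B)/b  →  sin(C) = c·sin(B)/b = 7.9·sin(52.0°)/10.6 = 0.587291
C₁ = arcsin(0.587291) = 35.97°,  C₂ = 180° - C₁ = 144.03°
Check C₂: A = 180° - 52.0° - 144.03° = -16.03° ≤ 0, rejected
C = 35.97° (one solution)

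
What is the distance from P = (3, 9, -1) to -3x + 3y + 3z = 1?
d = |(-3)(3) + 3(9) + 3(-1) - (1)| / √((-3)² + 3² + 3²) = 14/√27 = 2.694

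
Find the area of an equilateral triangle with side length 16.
Area = (sqrt(3)/4) * s²
Area = (sqrt(3)/4) * 16²
Area = (sqrt(3)/4) * 256
Area = 110.85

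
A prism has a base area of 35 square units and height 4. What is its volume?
Volume = base area * height
Volume = 35 * 4
Volume = 140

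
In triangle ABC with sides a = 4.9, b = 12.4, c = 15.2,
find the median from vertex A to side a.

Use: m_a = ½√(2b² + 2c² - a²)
m_a = ½√(2·12.4² + 2·15.2² - 4.9²)
m_a = ½√(307.52 + 462.08 - 24.01) = ½√745.59 = 13.65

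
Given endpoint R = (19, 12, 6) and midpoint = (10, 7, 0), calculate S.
S = (2×10 - 19, 2×7 - 12, 2×0 - 6) = (1, 2, -6)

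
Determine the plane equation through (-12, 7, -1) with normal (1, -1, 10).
d = n·P = (1)(-12) + (-1)(7) + (10)(-1) = -29
Plane: x - y + 10z = -29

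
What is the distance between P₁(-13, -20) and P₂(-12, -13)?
Using the distance formula: d = sqrt((x₂-x₁)² + (y₂-y₁)²)
dx = (-12) - (-13) = 1
dy = (-13) - (-20) = 7
d = sqrt(1² + 7²) = sqrt(1 + 49) = sqrt(50) = 7.07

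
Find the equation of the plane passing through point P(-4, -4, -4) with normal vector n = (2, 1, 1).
d = n·P = (2)(-4) + (1)(-4) + (1)(-4) = -16
Plane: 2x + y + z = -16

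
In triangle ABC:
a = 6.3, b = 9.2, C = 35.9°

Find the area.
Using A = ½ab·sin(C):
A = ½·6.3·9.2·sin(35.9°) = ½·57.96·0.586372 = 16.99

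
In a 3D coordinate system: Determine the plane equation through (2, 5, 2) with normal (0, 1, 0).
d = n·P = (0)(2) + (1)(5) + (0)(2) = 5
Plane: y = 5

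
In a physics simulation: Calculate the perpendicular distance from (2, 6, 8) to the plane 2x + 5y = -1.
d = |2(2) + 5(6) + 0(8) - (-1)| / √(2² + 5² + 0²) = 35/√29 = 6.499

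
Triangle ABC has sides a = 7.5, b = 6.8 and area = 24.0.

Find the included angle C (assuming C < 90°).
Area = ½ab·sin(C)  →  sin(C) = 2·Area/(ab)
sin(C) = 2·24.0/(7.5·6.8) = 0.941176
C = arcsin(0.941176) = 70.25°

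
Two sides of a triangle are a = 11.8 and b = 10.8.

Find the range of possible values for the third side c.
By the triangle inequality: |a - b| < c < a + b
|11.8 - 10.8| < c < 11.8 + 10.8
1 < c < 22.6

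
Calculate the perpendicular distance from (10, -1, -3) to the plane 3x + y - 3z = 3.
d = |3(10) + 1(-1) + (-3)(-3) - (3)| / √(3² + 1² + (-3)²) = 35/√19 = 8.03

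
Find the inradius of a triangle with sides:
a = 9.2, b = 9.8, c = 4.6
s = (a+b+c)/2 = (9.2+9.8+4.6)/2 = 11.8
Area = √(s(s-a)(s-b)(s-c)) = √(11.8·2.6·2·7.2) = 21.0188
r = Area/s = 21.0188/11.8 = 1.781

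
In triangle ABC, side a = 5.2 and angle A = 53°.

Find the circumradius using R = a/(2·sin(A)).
R = a/(2·sin(A)) = 5.2/(2·sin(53°))
R = 5.2/(2·0.798636) = 5.2/1.597271 = 3.256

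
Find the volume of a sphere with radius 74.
Volume = (4/3) * pi * r³
Volume = (4/3) * pi * 74³
Volume = (4/3) * pi * 405224
Volume = 1697398.32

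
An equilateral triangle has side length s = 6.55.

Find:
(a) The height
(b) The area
(a) Height h = s·√3/2 = 6.55·√3/2 = 5.672
(b) Area = (√3/4)·s² = (√3/4)·6.55² = (√3/4)·42.9025 = 18.58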